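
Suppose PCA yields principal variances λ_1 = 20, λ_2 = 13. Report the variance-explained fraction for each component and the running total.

Step 1 — total variance = trace(Sigma) = Σ λ_i = 20 + 13 = 33.

Step 2 — fraction explained by component i = λ_i / Σ λ:
  PC1: 20/33 = 0.6061
  PC2: 13/33 = 0.3939

Step 3 — cumulative fraction after k components = (λ_1 + ... + λ_k) / Σ λ:
  k = 1: 20/33 = 0.6061
  k = 2: (20 + 13)/33 = 33/33 = 1

Summary (fraction, with percent):

explained: PC1 0.6061 (60.61%), PC2 0.3939 (39.39%);  cumulative: 0.6061, 1


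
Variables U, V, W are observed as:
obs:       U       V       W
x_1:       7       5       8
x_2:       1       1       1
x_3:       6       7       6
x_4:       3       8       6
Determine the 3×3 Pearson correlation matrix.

Step 1 — column means:
  mean(U) = (7 + 1 + 6 + 3) / 4 = 17/4 = 4.25
  mean(V) = (5 + 1 + 7 + 8) / 4 = 21/4 = 5.25
  mean(W) = (8 + 1 + 6 + 6) / 4 = 21/4 = 5.25

Step 2 — sample variances and covariances s[i,j] = (1/(n-1)) · Σ_k (x_{k,i} - mean_i) · (x_{k,j} - mean_j), with n-1 = 3:
  s[U,U] = ((2.75)·(2.75) + (-3.25)·(-3.25) + (1.75)·(1.75) + (-1.25)·(-1.25)) / 3 = 22.75/3 = 7.5833
  s[U,V] = ((2.75)·(-0.25) + (-3.25)·(-4.25) + (1.75)·(1.75) + (-1.25)·(2.75)) / 3 = 12.75/3 = 4.25
  s[U,W] = ((2.75)·(2.75) + (-3.25)·(-4.25) + (1.75)·(0.75) + (-1.25)·(0.75)) / 3 = 21.75/3 = 7.25
  s[V,V] = ((-0.25)·(-0.25) + (-4.25)·(-4.25) + (1.75)·(1.75) + (2.75)·(2.75)) / 3 = 28.75/3 = 9.5833
  s[V,W] = ((-0.25)·(2.75) + (-4.25)·(-4.25) + (1.75)·(0.75) + (2.75)·(0.75)) / 3 = 20.75/3 = 6.9167
  s[W,W] = ((2.75)·(2.75) + (-4.25)·(-4.25) + (0.75)·(0.75) + (0.75)·(0.75)) / 3 = 26.75/3 = 8.9167
  Sample standard deviations s_i = √(s[i,i]):
  s(U) = √(7.5833) = 2.7538
  s(V) = √(9.5833) = 3.0957
  s(W) = √(8.9167) = 2.9861

Step 3 — r_{ij} = s_{ij} / (s_i · s_j):
  r[U,U] = 1 (diagonal).
  r[U,V] = 4.25 / (2.7538 · 3.0957) = 4.25 / 8.5249 = 0.4985
  r[U,W] = 7.25 / (2.7538 · 2.9861) = 7.25 / 8.223 = 0.8817
  r[V,V] = 1 (diagonal).
  r[V,W] = 6.9167 / (3.0957 · 2.9861) = 6.9167 / 9.244 = 0.7482
  r[W,W] = 1 (diagonal).

R is symmetric with unit diagonal. Assembling:

R = [[1, 0.4985, 0.8817],
 [0.4985, 1, 0.7482],
 [0.8817, 0.7482, 1]]


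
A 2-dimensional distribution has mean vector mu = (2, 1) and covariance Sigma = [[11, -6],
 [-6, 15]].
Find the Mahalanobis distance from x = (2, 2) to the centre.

Step 1 — centre the observation: (x - mu) = (0, 1).

Step 2 — invert Sigma. det(Sigma) = 11·15 - (-6)² = 129.
  Sigma^{-1} = (1/det) · [[d, -b], [-b, a]] = [[0.1163, 0.0465],
 [0.0465, 0.0853]].

Step 3 — form the quadratic (x - mu)^T · Sigma^{-1} · (x - mu):
  Sigma^{-1} · (x - mu) = (0.0465, 0.0853).
  (x - mu)^T · [Sigma^{-1} · (x - mu)] = (0)·(0.0465) + (1)·(0.0853) = 0.0853.

Step 4 — take square root: d = √(0.0853) ≈ 0.292.

d(x, mu) = √(0.0853) ≈ 0.292


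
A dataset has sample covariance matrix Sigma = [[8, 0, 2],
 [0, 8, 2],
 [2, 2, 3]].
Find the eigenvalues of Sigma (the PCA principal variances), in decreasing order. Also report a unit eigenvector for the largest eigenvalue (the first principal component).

Step 1 — characteristic polynomial p(λ) = det(λI - Sigma) = λ³ - tr·λ² + c_1·λ - det, where tr = trace, c_1 = sum of the principal 2×2 minors, det = det(Sigma):
  tr = 8 + 8 + 3 = 19,
  c_1 = (8·8 - (0)²) + (8·3 - (2)²) + (8·3 - (2)²) = 64 + 20 + 20 = 104,
  det = 8·(8·3 - (2)²) - (0)·((0)·3 - (2)·(2)) + (2)·((0)·(2) - 8·(2)) = 8·(20) - (0)·(-4) + (2)·(-16) = 128.
  So p(λ) = λ³ - 19λ² + 104λ - 128.
Step 2 — look for an integer root (rational root theorem: any rational root is an integer divisor of 128). Testing λ = 8:
  p(8) = 512 - 1216 + 832 - 128 = 0  ✓
  Dividing out (λ - 8): p(λ) = (λ - 8)(λ² - 11λ + 16).
Step 3 — remaining eigenvalues from the quadratic λ² - 11λ + 16 = 0:
  Δ = 11² - 4·16 = 121 - 64 = 57,  λ = (11 ± √57)/2 = (11 ± 7.5498)/2 ≈ 9.2749 or 1.7251.
  Sorted: λ_1 = 9.2749,  λ_2 = 8,  λ_3 = 1.7251  (check: sum = 19 = tr ✓).

Step 4 — unit eigenvector for λ_1 ≈ 9.2749: v spans the null space of (Sigma - λ_1 I), whose rows are
  r_1 = (-1.2749, 0, 2),  r_2 = (0, -1.2749, 2),  r_3 = (2, 2, -6.2749).
  v is orthogonal to every row, so take v ∝ r_1 × r_2 = ((0)·(2) - (2)·(-1.2749), (2)·(0) - (-1.2749)·(2), (-1.2749)·(-1.2749) - (0)·(0)) ≈ (2.5498, 2.5498, 1.6254).
  Let u = (2.5498, 2.5498, 1.6254).
  ||u|| = √((2.5498)² + (2.5498)² + (1.6254)²) = √(15.6453) ≈ 3.9554,  v_1 = u/||u|| ≈ (0.6446, 0.6446, 0.4109) (||v_1|| = 1).

λ_1 = 9.2749,  λ_2 = 8,  λ_3 = 1.7251;  v_1 ≈ (0.6446, 0.6446, 0.4109)


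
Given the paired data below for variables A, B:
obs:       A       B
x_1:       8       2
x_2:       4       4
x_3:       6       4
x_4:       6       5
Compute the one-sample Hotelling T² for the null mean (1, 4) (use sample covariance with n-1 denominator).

Step 1 — sample mean vector:
  mean(A) = (8 + 4 + 6 + 6) / 4 = 24/4 = 6
  mean(B) = (2 + 4 + 4 + 5) / 4 = 15/4 = 3.75
  x̄ = (6, 3.75),  deviation x̄ - mu_0 = (6, 3.75) - (1, 4) = (5, -0.25).

Step 2 — sample covariance matrix, S[i,j] = (1/(n-1)) · Σ_k (x_{k,i} - mean_i) · (x_{k,j} - mean_j), divisor n-1 = 3:
  S[A,A] = ((2)·(2) + (-2)·(-2) + (0)·(0) + (0)·(0)) / 3 = 8/3 = 2.6667
  S[A,B] = ((2)·(-1.75) + (-2)·(0.25) + (0)·(0.25) + (0)·(1.25)) / 3 = -4/3 = -1.3333
  S[B,B] = ((-1.75)·(-1.75) + (0.25)·(0.25) + (0.25)·(0.25) + (1.25)·(1.25)) / 3 = 4.75/3 = 1.5833
  S = [[2.6667, -1.3333],
 [-1.3333, 1.5833]].

Step 3 — invert S. det(S) = 2.6667·1.5833 - (-1.3333)² = 2.4444.
  S^{-1} = (1/det) · [[d, -b], [-b, a]] = [[0.6477, 0.5455],
 [0.5455, 1.0909]].

Step 4 — quadratic form (x̄ - mu_0)^T · S^{-1} · (x̄ - mu_0):
  S^{-1} · (x̄ - mu_0) = (3.1023, 2.4545),
  (x̄ - mu_0)^T · [...] = (5)·(3.1023) + (-0.25)·(2.4545) = 14.8977.

Step 5 — scale by n: T² = 4 · 14.8977 = 59.5909.

T² ≈ 59.5909


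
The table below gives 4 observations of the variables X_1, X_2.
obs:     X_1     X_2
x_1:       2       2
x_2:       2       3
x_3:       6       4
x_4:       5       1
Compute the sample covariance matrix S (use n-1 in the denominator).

Step 1 — column means:
  mean(X_1) = (2 + 2 + 6 + 5) / 4 = 15/4 = 3.75
  mean(X_2) = (2 + 3 + 4 + 1) / 4 = 10/4 = 2.5

Step 2 — sample covariance S[i,j] = (1/(n-1)) · Σ_k (x_{k,i} - mean_i) · (x_{k,j} - mean_j), with n-1 = 3.
  S[X_1,X_1] = ((-1.75)·(-1.75) + (-1.75)·(-1.75) + (2.25)·(2.25) + (1.25)·(1.25)) / 3 = 12.75/3 = 4.25
  S[X_1,X_2] = ((-1.75)·(-0.5) + (-1.75)·(0.5) + (2.25)·(1.5) + (1.25)·(-1.5)) / 3 = 1.5/3 = 0.5
  S[X_2,X_2] = ((-0.5)·(-0.5) + (0.5)·(0.5) + (1.5)·(1.5) + (-1.5)·(-1.5)) / 3 = 5/3 = 1.6667

S is symmetric (S[j,i] = S[i,j]). Assembling:

S = [[4.25, 0.5],
 [0.5, 1.6667]]


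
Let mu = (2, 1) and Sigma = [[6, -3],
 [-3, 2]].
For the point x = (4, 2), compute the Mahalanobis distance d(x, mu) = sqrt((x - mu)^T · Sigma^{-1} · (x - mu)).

Step 1 — centre the observation: (x - mu) = (2, 1).

Step 2 — invert Sigma. det(Sigma) = 6·2 - (-3)² = 3.
  Sigma^{-1} = (1/det) · [[d, -b], [-b, a]] = [[0.6667, 1],
 [1, 2]].

Step 3 — form the quadratic (x - mu)^T · Sigma^{-1} · (x - mu):
  Sigma^{-1} · (x - mu) = (2.3333, 4).
  (x - mu)^T · [Sigma^{-1} · (x - mu)] = (2)·(2.3333) + (1)·(4) = 8.6667.

Step 4 — take square root: d = √(8.6667) ≈ 2.9439.

d(x, mu) = √(8.6667) ≈ 2.9439


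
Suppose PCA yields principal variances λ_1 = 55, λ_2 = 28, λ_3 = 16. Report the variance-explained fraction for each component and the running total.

Step 1 — total variance = trace(Sigma) = Σ λ_i = 55 + 28 + 16 = 99.

Step 2 — fraction explained by component i = λ_i / Σ λ:
  PC1: 55/99 = 0.5556
  PC2: 28/99 = 0.2828
  PC3: 16/99 = 0.1616

Step 3 — cumulative fraction after k components = (λ_1 + ... + λ_k) / Σ λ:
  k = 1: 55/99 = 0.5556
  k = 2: (55 + 28)/99 = 83/99 = 0.8384
  k = 3: (55 + 28 + 16)/99 = 99/99 = 1

Summary (fraction, with percent):

explained: PC1 0.5556 (55.56%), PC2 0.2828 (28.28%), PC3 0.1616 (16.16%);  cumulative: 0.5556, 0.8384, 1


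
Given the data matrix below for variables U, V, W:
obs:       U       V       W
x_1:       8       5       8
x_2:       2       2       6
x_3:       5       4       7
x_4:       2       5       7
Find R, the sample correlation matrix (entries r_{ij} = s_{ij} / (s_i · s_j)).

Step 1 — column means:
  mean(U) = (8 + 2 + 5 + 2) / 4 = 17/4 = 4.25
  mean(V) = (5 + 2 + 4 + 5) / 4 = 16/4 = 4
  mean(W) = (8 + 6 + 7 + 7) / 4 = 28/4 = 7

Step 2 — sample variances and covariances s[i,j] = (1/(n-1)) · Σ_k (x_{k,i} - mean_i) · (x_{k,j} - mean_j), with n-1 = 3:
  s[U,U] = ((3.75)·(3.75) + (-2.25)·(-2.25) + (0.75)·(0.75) + (-2.25)·(-2.25)) / 3 = 24.75/3 = 8.25
  s[U,V] = ((3.75)·(1) + (-2.25)·(-2) + (0.75)·(0) + (-2.25)·(1)) / 3 = 6/3 = 2
  s[U,W] = ((3.75)·(1) + (-2.25)·(-1) + (0.75)·(0) + (-2.25)·(0)) / 3 = 6/3 = 2
  s[V,V] = ((1)·(1) + (-2)·(-2) + (0)·(0) + (1)·(1)) / 3 = 6/3 = 2
  s[V,W] = ((1)·(1) + (-2)·(-1) + (0)·(0) + (1)·(0)) / 3 = 3/3 = 1
  s[W,W] = ((1)·(1) + (-1)·(-1) + (0)·(0) + (0)·(0)) / 3 = 2/3 = 0.6667
  Sample standard deviations s_i = √(s[i,i]):
  s(U) = √(8.25) = 2.8723
  s(V) = √(2) = 1.4142
  s(W) = √(0.6667) = 0.8165

Step 3 — r_{ij} = s_{ij} / (s_i · s_j):
  r[U,U] = 1 (diagonal).
  r[U,V] = 2 / (2.8723 · 1.4142) = 2 / 4.062 = 0.4924
  r[U,W] = 2 / (2.8723 · 0.8165) = 2 / 2.3452 = 0.8528
  r[V,V] = 1 (diagonal).
  r[V,W] = 1 / (1.4142 · 0.8165) = 1 / 1.1547 = 0.866
  r[W,W] = 1 (diagonal).

R is symmetric with unit diagonal. Assembling:

R = [[1, 0.4924, 0.8528],
 [0.4924, 1, 0.866],
 [0.8528, 0.866, 1]]


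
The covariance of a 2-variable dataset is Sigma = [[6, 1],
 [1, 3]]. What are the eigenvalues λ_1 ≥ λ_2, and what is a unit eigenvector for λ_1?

Step 1 — characteristic polynomial of 2×2 Sigma:
  det(Sigma - λI) = λ² - trace · λ + det = 0.
  trace = 6 + 3 = 9, det = 6·3 - (1)² = 17.
Step 2 — discriminant:
  Δ = trace² - 4·det = 81 - 68 = 13.
Step 3 — eigenvalues:
  λ = (trace ± √Δ)/2 = (9 ± 3.6056)/2,
  λ_1 = 6.3028,  λ_2 = 2.6972.

Step 4 — unit eigenvector for λ_1: solve (Sigma - λ_1 I)v = 0. First row:
  (6 - 6.3028)·v_x + (1)·v_y = 0, i.e. (-0.3028)·v_x + (1)·v_y = 0,
  so v ∝ (b, λ_1 - a) = (1, 0.3028) = u.
  ||u|| = √((1)² + (0.3028)²) = √(1.0917) ≈ 1.0448,
  v_1 = u/||u|| ≈ (0.9571, 0.2898) (||v_1|| = 1).

λ_1 = 6.3028,  λ_2 = 2.6972;  v_1 ≈ (0.9571, 0.2898)


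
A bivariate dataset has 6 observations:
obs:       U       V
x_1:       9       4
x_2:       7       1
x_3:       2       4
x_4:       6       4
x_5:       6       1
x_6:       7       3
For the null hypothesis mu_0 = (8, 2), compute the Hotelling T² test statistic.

Step 1 — sample mean vector:
  mean(U) = (9 + 7 + 2 + 6 + 6 + 7) / 6 = 37/6 = 6.1667
  mean(V) = (4 + 1 + 4 + 4 + 1 + 3) / 6 = 17/6 = 2.8333
  x̄ = (6.1667, 2.8333),  deviation x̄ - mu_0 = (6.1667, 2.8333) - (8, 2) = (-1.8333, 0.8333).

Step 2 — sample covariance matrix, S[i,j] = (1/(n-1)) · Σ_k (x_{k,i} - mean_i) · (x_{k,j} - mean_j), divisor n-1 = 5:
  S[U,U] = ((2.8333)·(2.8333) + (0.8333)·(0.8333) + (-4.1667)·(-4.1667) + (-0.1667)·(-0.1667) + (-0.1667)·(-0.1667) + (0.8333)·(0.8333)) / 5 = 26.8333/5 = 5.3667
  S[U,V] = ((2.8333)·(1.1667) + (0.8333)·(-1.8333) + (-4.1667)·(1.1667) + (-0.1667)·(1.1667) + (-0.1667)·(-1.8333) + (0.8333)·(0.1667)) / 5 = -2.8333/5 = -0.5667
  S[V,V] = ((1.1667)·(1.1667) + (-1.8333)·(-1.8333) + (1.1667)·(1.1667) + (1.1667)·(1.1667) + (-1.8333)·(-1.8333) + (0.1667)·(0.1667)) / 5 = 10.8333/5 = 2.1667
  S = [[5.3667, -0.5667],
 [-0.5667, 2.1667]].

Step 3 — invert S. det(S) = 5.3667·2.1667 - (-0.5667)² = 11.3067.
  S^{-1} = (1/det) · [[d, -b], [-b, a]] = [[0.1916, 0.0501],
 [0.0501, 0.4746]].

Step 4 — quadratic form (x̄ - mu_0)^T · S^{-1} · (x̄ - mu_0):
  S^{-1} · (x̄ - mu_0) = (-0.3096, 0.3037),
  (x̄ - mu_0)^T · [...] = (-1.8333)·(-0.3096) + (0.8333)·(0.3037) = 0.8206.

Step 5 — scale by n: T² = 6 · 0.8206 = 4.9233.

T² ≈ 4.9233


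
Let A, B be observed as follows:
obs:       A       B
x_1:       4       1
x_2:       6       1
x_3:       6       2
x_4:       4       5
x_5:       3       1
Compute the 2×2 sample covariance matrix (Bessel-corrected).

Step 1 — column means:
  mean(A) = (4 + 6 + 6 + 4 + 3) / 5 = 23/5 = 4.6
  mean(B) = (1 + 1 + 2 + 5 + 1) / 5 = 10/5 = 2

Step 2 — sample covariance S[i,j] = (1/(n-1)) · Σ_k (x_{k,i} - mean_i) · (x_{k,j} - mean_j), with n-1 = 4.
  S[A,A] = ((-0.6)·(-0.6) + (1.4)·(1.4) + (1.4)·(1.4) + (-0.6)·(-0.6) + (-1.6)·(-1.6)) / 4 = 7.2/4 = 1.8
  S[A,B] = ((-0.6)·(-1) + (1.4)·(-1) + (1.4)·(0) + (-0.6)·(3) + (-1.6)·(-1)) / 4 = -1/4 = -0.25
  S[B,B] = ((-1)·(-1) + (-1)·(-1) + (0)·(0) + (3)·(3) + (-1)·(-1)) / 4 = 12/4 = 3

S is symmetric (S[j,i] = S[i,j]). Assembling:

S = [[1.8, -0.25],
 [-0.25, 3]]


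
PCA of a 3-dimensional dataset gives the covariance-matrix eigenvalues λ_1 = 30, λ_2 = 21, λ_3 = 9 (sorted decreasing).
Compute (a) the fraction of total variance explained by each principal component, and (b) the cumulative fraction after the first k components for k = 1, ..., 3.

Step 1 — total variance = trace(Sigma) = Σ λ_i = 30 + 21 + 9 = 60.

Step 2 — fraction explained by component i = λ_i / Σ λ:
  PC1: 30/60 = 0.5
  PC2: 21/60 = 0.35
  PC3: 9/60 = 0.15

Step 3 — cumulative fraction after k components = (λ_1 + ... + λ_k) / Σ λ:
  k = 1: 30/60 = 0.5
  k = 2: (30 + 21)/60 = 51/60 = 0.85
  k = 3: (30 + 21 + 9)/60 = 60/60 = 1

Summary (fraction, with percent):

explained: PC1 0.5 (50%), PC2 0.35 (35%), PC3 0.15 (15%);  cumulative: 0.5, 0.85, 1


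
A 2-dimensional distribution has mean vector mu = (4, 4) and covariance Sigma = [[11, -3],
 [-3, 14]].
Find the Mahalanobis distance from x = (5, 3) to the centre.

Step 1 — centre the observation: (x - mu) = (1, -1).

Step 2 — invert Sigma. det(Sigma) = 11·14 - (-3)² = 145.
  Sigma^{-1} = (1/det) · [[d, -b], [-b, a]] = [[0.0966, 0.0207],
 [0.0207, 0.0759]].

Step 3 — form the quadratic (x - mu)^T · Sigma^{-1} · (x - mu):
  Sigma^{-1} · (x - mu) = (0.0759, -0.0552).
  (x - mu)^T · [Sigma^{-1} · (x - mu)] = (1)·(0.0759) + (-1)·(-0.0552) = 0.131.

Step 4 — take square root: d = √(0.131) ≈ 0.362.

d(x, mu) = √(0.131) ≈ 0.362


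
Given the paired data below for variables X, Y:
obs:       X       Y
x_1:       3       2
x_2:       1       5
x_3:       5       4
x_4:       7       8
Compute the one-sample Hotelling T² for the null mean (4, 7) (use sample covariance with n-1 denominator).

Step 1 — sample mean vector:
  mean(X) = (3 + 1 + 5 + 7) / 4 = 16/4 = 4
  mean(Y) = (2 + 5 + 4 + 8) / 4 = 19/4 = 4.75
  x̄ = (4, 4.75),  deviation x̄ - mu_0 = (4, 4.75) - (4, 7) = (0, -2.25).

Step 2 — sample covariance matrix, S[i,j] = (1/(n-1)) · Σ_k (x_{k,i} - mean_i) · (x_{k,j} - mean_j), divisor n-1 = 3:
  S[X,X] = ((-1)·(-1) + (-3)·(-3) + (1)·(1) + (3)·(3)) / 3 = 20/3 = 6.6667
  S[X,Y] = ((-1)·(-2.75) + (-3)·(0.25) + (1)·(-0.75) + (3)·(3.25)) / 3 = 11/3 = 3.6667
  S[Y,Y] = ((-2.75)·(-2.75) + (0.25)·(0.25) + (-0.75)·(-0.75) + (3.25)·(3.25)) / 3 = 18.75/3 = 6.25
  S = [[6.6667, 3.6667],
 [3.6667, 6.25]].

Step 3 — invert S. det(S) = 6.6667·6.25 - (3.6667)² = 28.2222.
  S^{-1} = (1/det) · [[d, -b], [-b, a]] = [[0.2215, -0.1299],
 [-0.1299, 0.2362]].

Step 4 — quadratic form (x̄ - mu_0)^T · S^{-1} · (x̄ - mu_0):
  S^{-1} · (x̄ - mu_0) = (0.2923, -0.5315),
  (x̄ - mu_0)^T · [...] = (0)·(0.2923) + (-2.25)·(-0.5315) = 1.1959.

Step 5 — scale by n: T² = 4 · 1.1959 = 4.7835.

T² ≈ 4.7835


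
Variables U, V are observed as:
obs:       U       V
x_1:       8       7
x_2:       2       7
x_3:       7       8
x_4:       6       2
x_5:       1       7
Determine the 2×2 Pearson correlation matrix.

Step 1 — column means:
  mean(U) = (8 + 2 + 7 + 6 + 1) / 5 = 24/5 = 4.8
  mean(V) = (7 + 7 + 8 + 2 + 7) / 5 = 31/5 = 6.2

Step 2 — sample variances and covariances s[i,j] = (1/(n-1)) · Σ_k (x_{k,i} - mean_i) · (x_{k,j} - mean_j), with n-1 = 4:
  s[U,U] = ((3.2)·(3.2) + (-2.8)·(-2.8) + (2.2)·(2.2) + (1.2)·(1.2) + (-3.8)·(-3.8)) / 4 = 38.8/4 = 9.7
  s[U,V] = ((3.2)·(0.8) + (-2.8)·(0.8) + (2.2)·(1.8) + (1.2)·(-4.2) + (-3.8)·(0.8)) / 4 = -3.8/4 = -0.95
  s[V,V] = ((0.8)·(0.8) + (0.8)·(0.8) + (1.8)·(1.8) + (-4.2)·(-4.2) + (0.8)·(0.8)) / 4 = 22.8/4 = 5.7
  Sample standard deviations s_i = √(s[i,i]):
  s(U) = √(9.7) = 3.1145
  s(V) = √(5.7) = 2.3875

Step 3 — r_{ij} = s_{ij} / (s_i · s_j):
  r[U,U] = 1 (diagonal).
  r[U,V] = -0.95 / (3.1145 · 2.3875) = -0.95 / 7.4357 = -0.1278
  r[V,V] = 1 (diagonal).

R is symmetric with unit diagonal. Assembling:

R = [[1, -0.1278],
 [-0.1278, 1]]


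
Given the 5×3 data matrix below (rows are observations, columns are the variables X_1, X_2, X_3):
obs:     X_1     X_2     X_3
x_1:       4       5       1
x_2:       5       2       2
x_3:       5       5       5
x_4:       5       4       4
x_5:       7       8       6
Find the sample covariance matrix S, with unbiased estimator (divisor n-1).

Step 1 — column means:
  mean(X_1) = (4 + 5 + 5 + 5 + 7) / 5 = 26/5 = 5.2
  mean(X_2) = (5 + 2 + 5 + 4 + 8) / 5 = 24/5 = 4.8
  mean(X_3) = (1 + 2 + 5 + 4 + 6) / 5 = 18/5 = 3.6

Step 2 — sample covariance S[i,j] = (1/(n-1)) · Σ_k (x_{k,i} - mean_i) · (x_{k,j} - mean_j), with n-1 = 4.
  S[X_1,X_1] = ((-1.2)·(-1.2) + (-0.2)·(-0.2) + (-0.2)·(-0.2) + (-0.2)·(-0.2) + (1.8)·(1.8)) / 4 = 4.8/4 = 1.2
  S[X_1,X_2] = ((-1.2)·(0.2) + (-0.2)·(-2.8) + (-0.2)·(0.2) + (-0.2)·(-0.8) + (1.8)·(3.2)) / 4 = 6.2/4 = 1.55
  S[X_1,X_3] = ((-1.2)·(-2.6) + (-0.2)·(-1.6) + (-0.2)·(1.4) + (-0.2)·(0.4) + (1.8)·(2.4)) / 4 = 7.4/4 = 1.85
  S[X_2,X_2] = ((0.2)·(0.2) + (-2.8)·(-2.8) + (0.2)·(0.2) + (-0.8)·(-0.8) + (3.2)·(3.2)) / 4 = 18.8/4 = 4.7
  S[X_2,X_3] = ((0.2)·(-2.6) + (-2.8)·(-1.6) + (0.2)·(1.4) + (-0.8)·(0.4) + (3.2)·(2.4)) / 4 = 11.6/4 = 2.9
  S[X_3,X_3] = ((-2.6)·(-2.6) + (-1.6)·(-1.6) + (1.4)·(1.4) + (0.4)·(0.4) + (2.4)·(2.4)) / 4 = 17.2/4 = 4.3

S is symmetric (S[j,i] = S[i,j]). Assembling:

S = [[1.2, 1.55, 1.85],
 [1.55, 4.7, 2.9],
 [1.85, 2.9, 4.3]]


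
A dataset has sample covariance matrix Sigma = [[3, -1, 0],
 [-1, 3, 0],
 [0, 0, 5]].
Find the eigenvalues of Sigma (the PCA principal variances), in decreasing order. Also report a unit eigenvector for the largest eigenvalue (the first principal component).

Step 1 — characteristic polynomial p(λ) = det(λI - Sigma) = λ³ - tr·λ² + c_1·λ - det, where tr = trace, c_1 = sum of the principal 2×2 minors, det = det(Sigma):
  tr = 3 + 3 + 5 = 11,
  c_1 = (3·3 - (-1)²) + (3·5 - (0)²) + (3·5 - (0)²) = 8 + 15 + 15 = 38,
  det = 3·(3·5 - (0)²) - (-1)·((-1)·5 - (0)·(0)) + (0)·((-1)·(0) - 3·(0)) = 3·(15) - (-1)·(-5) + (0)·(0) = 40.
  So p(λ) = λ³ - 11λ² + 38λ - 40.
Step 2 — look for an integer root (rational root theorem: any rational root is an integer divisor of 40). Testing λ = 2:
  p(2) = 8 - 44 + 76 - 40 = 0  ✓
  Dividing out (λ - 2): p(λ) = (λ - 2)(λ² - 9λ + 20).
Step 3 — remaining eigenvalues from the quadratic λ² - 9λ + 20 = 0:
  Δ = 9² - 4·20 = 81 - 80 = 1,  λ = (9 ± √1)/2 = (9 ± 1)/2 = 5 or 4.
  Sorted: λ_1 = 5,  λ_2 = 4,  λ_3 = 2  (check: sum = 11 = tr ✓).

Step 4 — unit eigenvector for λ_1 = 5: v spans the null space of (Sigma - λ_1 I), whose rows are
  r_1 = (-2, -1, 0),  r_2 = (-1, -2, 0),  r_3 = (0, 0, 0).
  v is orthogonal to every row, so take v ∝ r_1 × r_2 = ((-1)·(0) - (0)·(-2), (0)·(-1) - (-2)·(0), (-2)·(-2) - (-1)·(-1)) = (0, 0, 3).
  Rescale (divide by 3): u = (0, 0, 1).
  ||u|| = √((0)² + (0)² + (1)²) = √(1) = 1,  v_1 = u/||u|| ≈ (0, 0, 1) (||v_1|| = 1).

λ_1 = 5,  λ_2 = 4,  λ_3 = 2;  v_1 ≈ (0, 0, 1)


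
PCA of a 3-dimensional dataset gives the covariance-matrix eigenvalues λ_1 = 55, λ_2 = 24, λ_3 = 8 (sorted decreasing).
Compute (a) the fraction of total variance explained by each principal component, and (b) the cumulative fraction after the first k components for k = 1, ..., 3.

Step 1 — total variance = trace(Sigma) = Σ λ_i = 55 + 24 + 8 = 87.

Step 2 — fraction explained by component i = λ_i / Σ λ:
  PC1: 55/87 = 0.6322
  PC2: 24/87 = 0.2759
  PC3: 8/87 = 0.092

Step 3 — cumulative fraction after k components = (λ_1 + ... + λ_k) / Σ λ:
  k = 1: 55/87 = 0.6322
  k = 2: (55 + 24)/87 = 79/87 = 0.908
  k = 3: (55 + 24 + 8)/87 = 87/87 = 1

Summary (fraction, with percent):

explained: PC1 0.6322 (63.22%), PC2 0.2759 (27.59%), PC3 0.092 (9.2%);  cumulative: 0.6322, 0.908, 1


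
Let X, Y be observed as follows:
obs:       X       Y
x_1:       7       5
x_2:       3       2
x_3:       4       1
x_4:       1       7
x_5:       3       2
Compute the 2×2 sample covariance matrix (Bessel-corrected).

Step 1 — column means:
  mean(X) = (7 + 3 + 4 + 1 + 3) / 5 = 18/5 = 3.6
  mean(Y) = (5 + 2 + 1 + 7 + 2) / 5 = 17/5 = 3.4

Step 2 — sample covariance S[i,j] = (1/(n-1)) · Σ_k (x_{k,i} - mean_i) · (x_{k,j} - mean_j), with n-1 = 4.
  S[X,X] = ((3.4)·(3.4) + (-0.6)·(-0.6) + (0.4)·(0.4) + (-2.6)·(-2.6) + (-0.6)·(-0.6)) / 4 = 19.2/4 = 4.8
  S[X,Y] = ((3.4)·(1.6) + (-0.6)·(-1.4) + (0.4)·(-2.4) + (-2.6)·(3.6) + (-0.6)·(-1.4)) / 4 = -3.2/4 = -0.8
  S[Y,Y] = ((1.6)·(1.6) + (-1.4)·(-1.4) + (-2.4)·(-2.4) + (3.6)·(3.6) + (-1.4)·(-1.4)) / 4 = 25.2/4 = 6.3

S is symmetric (S[j,i] = S[i,j]). Assembling:

S = [[4.8, -0.8],
 [-0.8, 6.3]]


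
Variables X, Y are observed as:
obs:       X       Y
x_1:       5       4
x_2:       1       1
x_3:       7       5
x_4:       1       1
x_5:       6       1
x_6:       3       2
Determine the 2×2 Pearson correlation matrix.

Step 1 — column means:
  mean(X) = (5 + 1 + 7 + 1 + 6 + 3) / 6 = 23/6 = 3.8333
  mean(Y) = (4 + 1 + 5 + 1 + 1 + 2) / 6 = 14/6 = 2.3333

Step 2 — sample variances and covariances s[i,j] = (1/(n-1)) · Σ_k (x_{k,i} - mean_i) · (x_{k,j} - mean_j), with n-1 = 5:
  s[X,X] = ((1.1667)·(1.1667) + (-2.8333)·(-2.8333) + (3.1667)·(3.1667) + (-2.8333)·(-2.8333) + (2.1667)·(2.1667) + (-0.8333)·(-0.8333)) / 5 = 32.8333/5 = 6.5667
  s[X,Y] = ((1.1667)·(1.6667) + (-2.8333)·(-1.3333) + (3.1667)·(2.6667) + (-2.8333)·(-1.3333) + (2.1667)·(-1.3333) + (-0.8333)·(-0.3333)) / 5 = 15.3333/5 = 3.0667
  s[Y,Y] = ((1.6667)·(1.6667) + (-1.3333)·(-1.3333) + (2.6667)·(2.6667) + (-1.3333)·(-1.3333) + (-1.3333)·(-1.3333) + (-0.3333)·(-0.3333)) / 5 = 15.3333/5 = 3.0667
  Sample standard deviations s_i = √(s[i,i]):
  s(X) = √(6.5667) = 2.5626
  s(Y) = √(3.0667) = 1.7512

Step 3 — r_{ij} = s_{ij} / (s_i · s_j):
  r[X,X] = 1 (diagonal).
  r[X,Y] = 3.0667 / (2.5626 · 1.7512) = 3.0667 / 4.4875 = 0.6834
  r[Y,Y] = 1 (diagonal).

R is symmetric with unit diagonal. Assembling:

R = [[1, 0.6834],
 [0.6834, 1]]


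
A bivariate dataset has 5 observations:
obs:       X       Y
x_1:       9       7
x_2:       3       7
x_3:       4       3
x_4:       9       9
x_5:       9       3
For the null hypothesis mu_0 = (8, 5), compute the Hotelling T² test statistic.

Step 1 — sample mean vector:
  mean(X) = (9 + 3 + 4 + 9 + 9) / 5 = 34/5 = 6.8
  mean(Y) = (7 + 7 + 3 + 9 + 3) / 5 = 29/5 = 5.8
  x̄ = (6.8, 5.8),  deviation x̄ - mu_0 = (6.8, 5.8) - (8, 5) = (-1.2, 0.8).

Step 2 — sample covariance matrix, S[i,j] = (1/(n-1)) · Σ_k (x_{k,i} - mean_i) · (x_{k,j} - mean_j), divisor n-1 = 4:
  S[X,X] = ((2.2)·(2.2) + (-3.8)·(-3.8) + (-2.8)·(-2.8) + (2.2)·(2.2) + (2.2)·(2.2)) / 4 = 36.8/4 = 9.2
  S[X,Y] = ((2.2)·(1.2) + (-3.8)·(1.2) + (-2.8)·(-2.8) + (2.2)·(3.2) + (2.2)·(-2.8)) / 4 = 6.8/4 = 1.7
  S[Y,Y] = ((1.2)·(1.2) + (1.2)·(1.2) + (-2.8)·(-2.8) + (3.2)·(3.2) + (-2.8)·(-2.8)) / 4 = 28.8/4 = 7.2
  S = [[9.2, 1.7],
 [1.7, 7.2]].

Step 3 — invert S. det(S) = 9.2·7.2 - (1.7)² = 63.35.
  S^{-1} = (1/det) · [[d, -b], [-b, a]] = [[0.1137, -0.0268],
 [-0.0268, 0.1452]].

Step 4 — quadratic form (x̄ - mu_0)^T · S^{-1} · (x̄ - mu_0):
  S^{-1} · (x̄ - mu_0) = (-0.1579, 0.1484),
  (x̄ - mu_0)^T · [...] = (-1.2)·(-0.1579) + (0.8)·(0.1484) = 0.3081.

Step 5 — scale by n: T² = 5 · 0.3081 = 1.5406.

T² ≈ 1.5406


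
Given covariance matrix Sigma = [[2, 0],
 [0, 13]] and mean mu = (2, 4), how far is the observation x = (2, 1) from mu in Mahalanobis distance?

Step 1 — centre the observation: (x - mu) = (0, -3).

Step 2 — invert Sigma. det(Sigma) = 2·13 - (0)² = 26.
  Sigma^{-1} = (1/det) · [[d, -b], [-b, a]] = [[0.5, 0],
 [0, 0.0769]].

Step 3 — form the quadratic (x - mu)^T · Sigma^{-1} · (x - mu):
  Sigma^{-1} · (x - mu) = (0, -0.2308).
  (x - mu)^T · [Sigma^{-1} · (x - mu)] = (0)·(0) + (-3)·(-0.2308) = 0.6923.

Step 4 — take square root: d = √(0.6923) ≈ 0.8321.

d(x, mu) = √(0.6923) ≈ 0.8321


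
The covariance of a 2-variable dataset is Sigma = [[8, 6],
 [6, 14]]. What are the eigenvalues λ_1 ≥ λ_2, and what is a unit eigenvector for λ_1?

Step 1 — characteristic polynomial of 2×2 Sigma:
  det(Sigma - λI) = λ² - trace · λ + det = 0.
  trace = 8 + 14 = 22, det = 8·14 - (6)² = 76.
Step 2 — discriminant:
  Δ = trace² - 4·det = 484 - 304 = 180.
Step 3 — eigenvalues:
  λ = (trace ± √Δ)/2 = (22 ± 13.4164)/2,
  λ_1 = 17.7082,  λ_2 = 4.2918.

Step 4 — unit eigenvector for λ_1: solve (Sigma - λ_1 I)v = 0. First row:
  (8 - 17.7082)·v_x + (6)·v_y = 0, i.e. (-9.7082)·v_x + (6)·v_y = 0,
  so v ∝ (b, λ_1 - a) = (6, 9.7082) = u.
  ||u|| = √((6)² + (9.7082)²) = √(130.2492) ≈ 11.4127,
  v_1 = u/||u|| ≈ (0.5257, 0.8507) (||v_1|| = 1).

λ_1 = 17.7082,  λ_2 = 4.2918;  v_1 ≈ (0.5257, 0.8507)


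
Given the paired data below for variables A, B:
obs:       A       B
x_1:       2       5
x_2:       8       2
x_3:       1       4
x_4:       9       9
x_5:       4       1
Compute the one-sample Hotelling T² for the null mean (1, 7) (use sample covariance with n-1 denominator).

Step 1 — sample mean vector:
  mean(A) = (2 + 8 + 1 + 9 + 4) / 5 = 24/5 = 4.8
  mean(B) = (5 + 2 + 4 + 9 + 1) / 5 = 21/5 = 4.2
  x̄ = (4.8, 4.2),  deviation x̄ - mu_0 = (4.8, 4.2) - (1, 7) = (3.8, -2.8).

Step 2 — sample covariance matrix, S[i,j] = (1/(n-1)) · Σ_k (x_{k,i} - mean_i) · (x_{k,j} - mean_j), divisor n-1 = 4:
  S[A,A] = ((-2.8)·(-2.8) + (3.2)·(3.2) + (-3.8)·(-3.8) + (4.2)·(4.2) + (-0.8)·(-0.8)) / 4 = 50.8/4 = 12.7
  S[A,B] = ((-2.8)·(0.8) + (3.2)·(-2.2) + (-3.8)·(-0.2) + (4.2)·(4.8) + (-0.8)·(-3.2)) / 4 = 14.2/4 = 3.55
  S[B,B] = ((0.8)·(0.8) + (-2.2)·(-2.2) + (-0.2)·(-0.2) + (4.8)·(4.8) + (-3.2)·(-3.2)) / 4 = 38.8/4 = 9.7
  S = [[12.7, 3.55],
 [3.55, 9.7]].

Step 3 — invert S. det(S) = 12.7·9.7 - (3.55)² = 110.5875.
  S^{-1} = (1/det) · [[d, -b], [-b, a]] = [[0.0877, -0.0321],
 [-0.0321, 0.1148]].

Step 4 — quadratic form (x̄ - mu_0)^T · S^{-1} · (x̄ - mu_0):
  S^{-1} · (x̄ - mu_0) = (0.4232, -0.4435),
  (x̄ - mu_0)^T · [...] = (3.8)·(0.4232) + (-2.8)·(-0.4435) = 2.8501.

Step 5 — scale by n: T² = 5 · 2.8501 = 14.2503.

T² ≈ 14.2503


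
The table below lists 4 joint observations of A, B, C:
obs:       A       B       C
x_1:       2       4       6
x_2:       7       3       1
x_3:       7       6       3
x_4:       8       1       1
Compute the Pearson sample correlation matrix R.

Step 1 — column means:
  mean(A) = (2 + 7 + 7 + 8) / 4 = 24/4 = 6
  mean(B) = (4 + 3 + 6 + 1) / 4 = 14/4 = 3.5
  mean(C) = (6 + 1 + 3 + 1) / 4 = 11/4 = 2.75

Step 2 — sample variances and covariances s[i,j] = (1/(n-1)) · Σ_k (x_{k,i} - mean_i) · (x_{k,j} - mean_j), with n-1 = 3:
  s[A,A] = ((-4)·(-4) + (1)·(1) + (1)·(1) + (2)·(2)) / 3 = 22/3 = 7.3333
  s[A,B] = ((-4)·(0.5) + (1)·(-0.5) + (1)·(2.5) + (2)·(-2.5)) / 3 = -5/3 = -1.6667
  s[A,C] = ((-4)·(3.25) + (1)·(-1.75) + (1)·(0.25) + (2)·(-1.75)) / 3 = -18/3 = -6
  s[B,B] = ((0.5)·(0.5) + (-0.5)·(-0.5) + (2.5)·(2.5) + (-2.5)·(-2.5)) / 3 = 13/3 = 4.3333
  s[B,C] = ((0.5)·(3.25) + (-0.5)·(-1.75) + (2.5)·(0.25) + (-2.5)·(-1.75)) / 3 = 7.5/3 = 2.5
  s[C,C] = ((3.25)·(3.25) + (-1.75)·(-1.75) + (0.25)·(0.25) + (-1.75)·(-1.75)) / 3 = 16.75/3 = 5.5833
  Sample standard deviations s_i = √(s[i,i]):
  s(A) = √(7.3333) = 2.708
  s(B) = √(4.3333) = 2.0817
  s(C) = √(5.5833) = 2.3629

Step 3 — r_{ij} = s_{ij} / (s_i · s_j):
  r[A,A] = 1 (diagonal).
  r[A,B] = -1.6667 / (2.708 · 2.0817) = -1.6667 / 5.6372 = -0.2957
  r[A,C] = -6 / (2.708 · 2.3629) = -6 / 6.3988 = -0.9377
  r[B,B] = 1 (diagonal).
  r[B,C] = 2.5 / (2.0817 · 2.3629) = 2.5 / 4.9188 = 0.5083
  r[C,C] = 1 (diagonal).

R is symmetric with unit diagonal. Assembling:

R = [[1, -0.2957, -0.9377],
 [-0.2957, 1, 0.5083],
 [-0.9377, 0.5083, 1]]


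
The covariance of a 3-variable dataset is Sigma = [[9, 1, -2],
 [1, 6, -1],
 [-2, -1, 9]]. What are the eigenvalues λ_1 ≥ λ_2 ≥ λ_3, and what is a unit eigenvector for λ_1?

Step 1 — characteristic polynomial p(λ) = det(λI - Sigma) = λ³ - tr·λ² + c_1·λ - det, where tr = trace, c_1 = sum of the principal 2×2 minors, det = det(Sigma):
  tr = 9 + 6 + 9 = 24,
  c_1 = (9·6 - (1)²) + (9·9 - (-2)²) + (6·9 - (-1)²) = 53 + 77 + 53 = 183,
  det = 9·(6·9 - (-1)²) - (1)·((1)·9 - (-1)·(-2)) + (-2)·((1)·(-1) - 6·(-2)) = 9·(53) - (1)·(7) + (-2)·(11) = 448.
  So p(λ) = λ³ - 24λ² + 183λ - 448.
Step 2 — look for an integer root (rational root theorem: any rational root is an integer divisor of 448). Testing λ = 7:
  p(7) = 343 - 1176 + 1281 - 448 = 0  ✓
  Dividing out (λ - 7): p(λ) = (λ - 7)(λ² - 17λ + 64).
Step 3 — remaining eigenvalues from the quadratic λ² - 17λ + 64 = 0:
  Δ = 17² - 4·64 = 289 - 256 = 33,  λ = (17 ± √33)/2 = (17 ± 5.7446)/2 ≈ 11.3723 or 5.6277.
  Sorted: λ_1 = 11.3723,  λ_2 = 7,  λ_3 = 5.6277  (check: sum = 24 = tr ✓).

Step 4 — unit eigenvector for λ_1 ≈ 11.3723: v spans the null space of (Sigma - λ_1 I), whose rows are
  r_1 = (-2.3723, 1, -2),  r_2 = (1, -5.3723, -1),  r_3 = (-2, -1, -2.3723).
  v is orthogonal to every row, so take v ∝ r_1 × r_2 = ((1)·(-1) - (-2)·(-5.3723), (-2)·(1) - (-2.3723)·(-1), (-2.3723)·(-5.3723) - (1)·(1)) ≈ (-11.7446, -4.3723, 11.7446).
  Rescale (multiply by -1 so the first nonzero entry is positive): u = (11.7446, 4.3723, -11.7446).
  ||u|| = √((11.7446)² + (4.3723)² + (-11.7446)²) = √(294.9863) ≈ 17.1752,  v_1 = u/||u|| ≈ (0.6838, 0.2546, -0.6838) (||v_1|| = 1).

λ_1 = 11.3723,  λ_2 = 7,  λ_3 = 5.6277;  v_1 ≈ (0.6838, 0.2546, -0.6838)


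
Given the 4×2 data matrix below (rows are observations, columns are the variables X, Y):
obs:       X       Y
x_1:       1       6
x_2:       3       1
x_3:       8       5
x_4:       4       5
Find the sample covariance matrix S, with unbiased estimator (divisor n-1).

Step 1 — column means:
  mean(X) = (1 + 3 + 8 + 4) / 4 = 16/4 = 4
  mean(Y) = (6 + 1 + 5 + 5) / 4 = 17/4 = 4.25

Step 2 — sample covariance S[i,j] = (1/(n-1)) · Σ_k (x_{k,i} - mean_i) · (x_{k,j} - mean_j), with n-1 = 3.
  S[X,X] = ((-3)·(-3) + (-1)·(-1) + (4)·(4) + (0)·(0)) / 3 = 26/3 = 8.6667
  S[X,Y] = ((-3)·(1.75) + (-1)·(-3.25) + (4)·(0.75) + (0)·(0.75)) / 3 = 1/3 = 0.3333
  S[Y,Y] = ((1.75)·(1.75) + (-3.25)·(-3.25) + (0.75)·(0.75) + (0.75)·(0.75)) / 3 = 14.75/3 = 4.9167

S is symmetric (S[j,i] = S[i,j]). Assembling:

S = [[8.6667, 0.3333],
 [0.3333, 4.9167]]


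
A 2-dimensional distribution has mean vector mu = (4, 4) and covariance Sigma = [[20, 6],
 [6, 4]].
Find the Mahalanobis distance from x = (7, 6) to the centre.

Step 1 — centre the observation: (x - mu) = (3, 2).

Step 2 — invert Sigma. det(Sigma) = 20·4 - (6)² = 44.
  Sigma^{-1} = (1/det) · [[d, -b], [-b, a]] = [[0.0909, -0.1364],
 [-0.1364, 0.4545]].

Step 3 — form the quadratic (x - mu)^T · Sigma^{-1} · (x - mu):
  Sigma^{-1} · (x - mu) = (0, 0.5).
  (x - mu)^T · [Sigma^{-1} · (x - mu)] = (3)·(0) + (2)·(0.5) = 1.

Step 4 — take square root: d = √(1) ≈ 1.

d(x, mu) = √(1) ≈ 1


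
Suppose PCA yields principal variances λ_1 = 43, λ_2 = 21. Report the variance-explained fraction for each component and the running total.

Step 1 — total variance = trace(Sigma) = Σ λ_i = 43 + 21 = 64.

Step 2 — fraction explained by component i = λ_i / Σ λ:
  PC1: 43/64 = 0.6719
  PC2: 21/64 = 0.3281

Step 3 — cumulative fraction after k components = (λ_1 + ... + λ_k) / Σ λ:
  k = 1: 43/64 = 0.6719
  k = 2: (43 + 21)/64 = 64/64 = 1

Summary (fraction, with percent):

explained: PC1 0.6719 (67.19%), PC2 0.3281 (32.81%);  cumulative: 0.6719, 1


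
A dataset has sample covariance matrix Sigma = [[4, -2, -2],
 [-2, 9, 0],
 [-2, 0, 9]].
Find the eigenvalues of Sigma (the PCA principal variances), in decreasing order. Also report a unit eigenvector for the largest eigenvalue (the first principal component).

Step 1 — characteristic polynomial p(λ) = det(λI - Sigma) = λ³ - tr·λ² + c_1·λ - det, where tr = trace, c_1 = sum of the principal 2×2 minors, det = det(Sigma):
  tr = 4 + 9 + 9 = 22,
  c_1 = (4·9 - (-2)²) + (4·9 - (-2)²) + (9·9 - (0)²) = 32 + 32 + 81 = 145,
  det = 4·(9·9 - (0)²) - (-2)·((-2)·9 - (0)·(-2)) + (-2)·((-2)·(0) - 9·(-2)) = 4·(81) - (-2)·(-18) + (-2)·(18) = 252.
  So p(λ) = λ³ - 22λ² + 145λ - 252.
Step 2 — look for an integer root (rational root theorem: any rational root is an integer divisor of 252). Testing λ = 9:
  p(9) = 729 - 1782 + 1305 - 252 = 0  ✓
  Dividing out (λ - 9): p(λ) = (λ - 9)(λ² - 13λ + 28).
Step 3 — remaining eigenvalues from the quadratic λ² - 13λ + 28 = 0:
  Δ = 13² - 4·28 = 169 - 112 = 57,  λ = (13 ± √57)/2 = (13 ± 7.5498)/2 ≈ 10.2749 or 2.7251.
  Sorted: λ_1 = 10.2749,  λ_2 = 9,  λ_3 = 2.7251  (check: sum = 22 = tr ✓).

Step 4 — unit eigenvector for λ_1 ≈ 10.2749: v spans the null space of (Sigma - λ_1 I), whose rows are
  r_1 = (-6.2749, -2, -2),  r_2 = (-2, -1.2749, 0),  r_3 = (-2, 0, -1.2749).
  v is orthogonal to every row, so take v ∝ r_1 × r_2 = ((-2)·(0) - (-2)·(-1.2749), (-2)·(-2) - (-6.2749)·(0), (-6.2749)·(-1.2749) - (-2)·(-2)) ≈ (-2.5498, 4, 4).
  Rescale (multiply by -1 so the first nonzero entry is positive): u = (2.5498, -4, -4).
  ||u|| = √((2.5498)² + (-4)² + (-4)²) = √(38.5017) ≈ 6.205,  v_1 = u/||u|| ≈ (0.4109, -0.6446, -0.6446) (||v_1|| = 1).

λ_1 = 10.2749,  λ_2 = 9,  λ_3 = 2.7251;  v_1 ≈ (0.4109, -0.6446, -0.6446)


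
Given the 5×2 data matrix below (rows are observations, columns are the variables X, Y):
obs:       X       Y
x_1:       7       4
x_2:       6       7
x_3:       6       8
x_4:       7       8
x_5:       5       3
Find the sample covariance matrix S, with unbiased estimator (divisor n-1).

Step 1 — column means:
  mean(X) = (7 + 6 + 6 + 7 + 5) / 5 = 31/5 = 6.2
  mean(Y) = (4 + 7 + 8 + 8 + 3) / 5 = 30/5 = 6

Step 2 — sample covariance S[i,j] = (1/(n-1)) · Σ_k (x_{k,i} - mean_i) · (x_{k,j} - mean_j), with n-1 = 4.
  S[X,X] = ((0.8)·(0.8) + (-0.2)·(-0.2) + (-0.2)·(-0.2) + (0.8)·(0.8) + (-1.2)·(-1.2)) / 4 = 2.8/4 = 0.7
  S[X,Y] = ((0.8)·(-2) + (-0.2)·(1) + (-0.2)·(2) + (0.8)·(2) + (-1.2)·(-3)) / 4 = 3/4 = 0.75
  S[Y,Y] = ((-2)·(-2) + (1)·(1) + (2)·(2) + (2)·(2) + (-3)·(-3)) / 4 = 22/4 = 5.5

S is symmetric (S[j,i] = S[i,j]). Assembling:

S = [[0.7, 0.75],
 [0.75, 5.5]]


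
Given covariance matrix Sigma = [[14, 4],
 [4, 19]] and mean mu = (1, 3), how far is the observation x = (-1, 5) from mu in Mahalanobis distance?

Step 1 — centre the observation: (x - mu) = (-2, 2).

Step 2 — invert Sigma. det(Sigma) = 14·19 - (4)² = 250.
  Sigma^{-1} = (1/det) · [[d, -b], [-b, a]] = [[0.076, -0.016],
 [-0.016, 0.056]].

Step 3 — form the quadratic (x - mu)^T · Sigma^{-1} · (x - mu):
  Sigma^{-1} · (x - mu) = (-0.184, 0.144).
  (x - mu)^T · [Sigma^{-1} · (x - mu)] = (-2)·(-0.184) + (2)·(0.144) = 0.656.

Step 4 — take square root: d = √(0.656) ≈ 0.8099.

d(x, mu) = √(0.656) ≈ 0.8099


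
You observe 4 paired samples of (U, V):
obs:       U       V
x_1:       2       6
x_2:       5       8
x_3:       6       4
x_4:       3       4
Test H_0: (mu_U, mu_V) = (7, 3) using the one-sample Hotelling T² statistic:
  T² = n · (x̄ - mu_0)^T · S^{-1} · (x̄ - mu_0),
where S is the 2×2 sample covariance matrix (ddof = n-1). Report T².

Step 1 — sample mean vector:
  mean(U) = (2 + 5 + 6 + 3) / 4 = 16/4 = 4
  mean(V) = (6 + 8 + 4 + 4) / 4 = 22/4 = 5.5
  x̄ = (4, 5.5),  deviation x̄ - mu_0 = (4, 5.5) - (7, 3) = (-3, 2.5).

Step 2 — sample covariance matrix, S[i,j] = (1/(n-1)) · Σ_k (x_{k,i} - mean_i) · (x_{k,j} - mean_j), divisor n-1 = 3:
  S[U,U] = ((-2)·(-2) + (1)·(1) + (2)·(2) + (-1)·(-1)) / 3 = 10/3 = 3.3333
  S[U,V] = ((-2)·(0.5) + (1)·(2.5) + (2)·(-1.5) + (-1)·(-1.5)) / 3 = 0/3 = 0
  S[V,V] = ((0.5)·(0.5) + (2.5)·(2.5) + (-1.5)·(-1.5) + (-1.5)·(-1.5)) / 3 = 11/3 = 3.6667
  S = [[3.3333, 0],
 [0, 3.6667]].

Step 3 — invert S. det(S) = 3.3333·3.6667 - (0)² = 12.2222.
  S^{-1} = (1/det) · [[d, -b], [-b, a]] = [[0.3, 0],
 [0, 0.2727]].

Step 4 — quadratic form (x̄ - mu_0)^T · S^{-1} · (x̄ - mu_0):
  S^{-1} · (x̄ - mu_0) = (-0.9, 0.6818),
  (x̄ - mu_0)^T · [...] = (-3)·(-0.9) + (2.5)·(0.6818) = 4.4045.

Step 5 — scale by n: T² = 4 · 4.4045 = 17.6182.

T² ≈ 17.6182


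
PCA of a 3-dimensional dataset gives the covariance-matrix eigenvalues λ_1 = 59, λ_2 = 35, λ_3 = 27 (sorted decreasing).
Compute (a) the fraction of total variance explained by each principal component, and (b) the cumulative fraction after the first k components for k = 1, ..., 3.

Step 1 — total variance = trace(Sigma) = Σ λ_i = 59 + 35 + 27 = 121.

Step 2 — fraction explained by component i = λ_i / Σ λ:
  PC1: 59/121 = 0.4876
  PC2: 35/121 = 0.2893
  PC3: 27/121 = 0.2231

Step 3 — cumulative fraction after k components = (λ_1 + ... + λ_k) / Σ λ:
  k = 1: 59/121 = 0.4876
  k = 2: (59 + 35)/121 = 94/121 = 0.7769
  k = 3: (59 + 35 + 27)/121 = 121/121 = 1

Summary (fraction, with percent):

explained: PC1 0.4876 (48.76%), PC2 0.2893 (28.93%), PC3 0.2231 (22.31%);  cumulative: 0.4876, 0.7769, 1


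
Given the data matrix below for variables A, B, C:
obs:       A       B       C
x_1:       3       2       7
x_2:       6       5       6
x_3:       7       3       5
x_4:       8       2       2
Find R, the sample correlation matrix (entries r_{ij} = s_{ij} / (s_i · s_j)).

Step 1 — column means:
  mean(A) = (3 + 6 + 7 + 8) / 4 = 24/4 = 6
  mean(B) = (2 + 5 + 3 + 2) / 4 = 12/4 = 3
  mean(C) = (7 + 6 + 5 + 2) / 4 = 20/4 = 5

Step 2 — sample variances and covariances s[i,j] = (1/(n-1)) · Σ_k (x_{k,i} - mean_i) · (x_{k,j} - mean_j), with n-1 = 3:
  s[A,A] = ((-3)·(-3) + (0)·(0) + (1)·(1) + (2)·(2)) / 3 = 14/3 = 4.6667
  s[A,B] = ((-3)·(-1) + (0)·(2) + (1)·(0) + (2)·(-1)) / 3 = 1/3 = 0.3333
  s[A,C] = ((-3)·(2) + (0)·(1) + (1)·(0) + (2)·(-3)) / 3 = -12/3 = -4
  s[B,B] = ((-1)·(-1) + (2)·(2) + (0)·(0) + (-1)·(-1)) / 3 = 6/3 = 2
  s[B,C] = ((-1)·(2) + (2)·(1) + (0)·(0) + (-1)·(-3)) / 3 = 3/3 = 1
  s[C,C] = ((2)·(2) + (1)·(1) + (0)·(0) + (-3)·(-3)) / 3 = 14/3 = 4.6667
  Sample standard deviations s_i = √(s[i,i]):
  s(A) = √(4.6667) = 2.1602
  s(B) = √(2) = 1.4142
  s(C) = √(4.6667) = 2.1602

Step 3 — r_{ij} = s_{ij} / (s_i · s_j):
  r[A,A] = 1 (diagonal).
  r[A,B] = 0.3333 / (2.1602 · 1.4142) = 0.3333 / 3.0551 = 0.1091
  r[A,C] = -4 / (2.1602 · 2.1602) = -4 / 4.6667 = -0.8571
  r[B,B] = 1 (diagonal).
  r[B,C] = 1 / (1.4142 · 2.1602) = 1 / 3.0551 = 0.3273
  r[C,C] = 1 (diagonal).

R is symmetric with unit diagonal. Assembling:

R = [[1, 0.1091, -0.8571],
 [0.1091, 1, 0.3273],
 [-0.8571, 0.3273, 1]]


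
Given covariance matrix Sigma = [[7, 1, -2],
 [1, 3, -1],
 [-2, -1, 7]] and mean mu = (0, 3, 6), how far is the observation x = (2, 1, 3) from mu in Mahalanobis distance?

Step 1 — centre the observation: (x - mu) = (2, -2, -3).

Step 2 — invert Sigma (cofactor / det for 3×3, or solve directly):
  Sigma^{-1} = [[0.16, -0.04, 0.04],
 [-0.04, 0.36, 0.04],
 [0.04, 0.04, 0.16]].

Step 3 — form the quadratic (x - mu)^T · Sigma^{-1} · (x - mu):
  Sigma^{-1} · (x - mu) = (0.28, -0.92, -0.48).
  (x - mu)^T · [Sigma^{-1} · (x - mu)] = (2)·(0.28) + (-2)·(-0.92) + (-3)·(-0.48) = 3.84.

Step 4 — take square root: d = √(3.84) ≈ 1.9596.

d(x, mu) = √(3.84) ≈ 1.9596
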